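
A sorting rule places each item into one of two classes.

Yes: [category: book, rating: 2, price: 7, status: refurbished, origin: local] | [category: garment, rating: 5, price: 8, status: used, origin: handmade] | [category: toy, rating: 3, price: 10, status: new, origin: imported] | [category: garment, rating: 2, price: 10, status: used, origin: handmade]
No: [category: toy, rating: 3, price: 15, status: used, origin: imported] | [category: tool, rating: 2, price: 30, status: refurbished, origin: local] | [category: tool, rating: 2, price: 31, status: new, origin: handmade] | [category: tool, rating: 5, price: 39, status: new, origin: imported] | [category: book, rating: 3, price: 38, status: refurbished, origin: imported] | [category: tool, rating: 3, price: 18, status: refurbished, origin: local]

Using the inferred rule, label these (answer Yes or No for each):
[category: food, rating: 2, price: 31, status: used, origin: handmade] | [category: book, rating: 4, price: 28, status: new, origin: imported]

The pattern is that an item is 'Yes' exactly when: price ≤ 10.
[category: food, rating: 2, price: 31, status: used, origin: handmade] — price = 31, hence No. [category: book, rating: 4, price: 28, status: new, origin: imported] — price = 28, hence No.

No, No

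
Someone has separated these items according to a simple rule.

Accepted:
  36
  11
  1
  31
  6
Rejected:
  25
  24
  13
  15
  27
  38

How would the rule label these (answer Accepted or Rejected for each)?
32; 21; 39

Rejected, Accepted, Rejected

All 'Accepted' examples share one property — ≡ 1 (mod 5) — and every 'Rejected' example lacks it.
32 → 32 mod 5 = 2 → Rejected.
21 → 21 mod 5 = 1 → Accepted.
39 → 39 mod 5 = 4 → Rejected.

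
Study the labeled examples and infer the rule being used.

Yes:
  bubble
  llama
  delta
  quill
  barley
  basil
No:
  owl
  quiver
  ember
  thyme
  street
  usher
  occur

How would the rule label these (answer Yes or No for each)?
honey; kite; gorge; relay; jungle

'Yes' ⟺ length ≥ 5 AND contains 'l'.
honey: length 5, no 'l', does not pass → No.
kite: length 4, no 'l', does not pass → No.
gorge: length 5, no 'l', does not pass → No.
relay: length 5, has 'l', qualifies → Yes.
jungle: length 6, has 'l', qualifies → Yes.

No, No, No, Yes, Yes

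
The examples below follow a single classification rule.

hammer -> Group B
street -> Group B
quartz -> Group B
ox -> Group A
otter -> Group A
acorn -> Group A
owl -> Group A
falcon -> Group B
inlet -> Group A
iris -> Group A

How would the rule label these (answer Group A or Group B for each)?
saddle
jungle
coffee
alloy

Every 'Group A' example satisfies: starts with a vowel. None of the 'Group B' examples do.

Group B, Group B, Group B, Group A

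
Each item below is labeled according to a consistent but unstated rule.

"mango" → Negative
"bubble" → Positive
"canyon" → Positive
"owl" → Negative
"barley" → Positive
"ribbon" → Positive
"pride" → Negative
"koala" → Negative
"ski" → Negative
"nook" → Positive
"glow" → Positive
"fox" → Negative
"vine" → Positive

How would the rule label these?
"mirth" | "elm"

Negative, Negative

'Positive' ⟺ even length.
"mirth": length 5, does not satisfy this → Negative. "elm": length 3, does not satisfy this → Negative.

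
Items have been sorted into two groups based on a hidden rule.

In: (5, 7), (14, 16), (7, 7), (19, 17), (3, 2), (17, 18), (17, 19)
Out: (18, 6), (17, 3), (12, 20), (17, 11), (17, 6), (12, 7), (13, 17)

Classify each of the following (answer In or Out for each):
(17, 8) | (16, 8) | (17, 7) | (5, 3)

Out, Out, Out, In

A rule that fits every label: |first − second| ≤ 2 — true of each 'In' example, false of each 'Out' one.
(17, 8) → |17−8| = 9 → Out. (16, 8) → |16−8| = 8 → Out. (17, 7) → |17−7| = 10 → Out. (5, 3) → |5−3| = 2 → In.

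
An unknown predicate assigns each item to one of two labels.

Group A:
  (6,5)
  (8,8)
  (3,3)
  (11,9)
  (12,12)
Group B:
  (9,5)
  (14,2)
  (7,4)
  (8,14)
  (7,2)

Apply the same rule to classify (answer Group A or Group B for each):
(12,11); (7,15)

Group A, Group B

All 'Group A' examples share one property — |first − second| ≤ 2 — and every 'Group B' example lacks it.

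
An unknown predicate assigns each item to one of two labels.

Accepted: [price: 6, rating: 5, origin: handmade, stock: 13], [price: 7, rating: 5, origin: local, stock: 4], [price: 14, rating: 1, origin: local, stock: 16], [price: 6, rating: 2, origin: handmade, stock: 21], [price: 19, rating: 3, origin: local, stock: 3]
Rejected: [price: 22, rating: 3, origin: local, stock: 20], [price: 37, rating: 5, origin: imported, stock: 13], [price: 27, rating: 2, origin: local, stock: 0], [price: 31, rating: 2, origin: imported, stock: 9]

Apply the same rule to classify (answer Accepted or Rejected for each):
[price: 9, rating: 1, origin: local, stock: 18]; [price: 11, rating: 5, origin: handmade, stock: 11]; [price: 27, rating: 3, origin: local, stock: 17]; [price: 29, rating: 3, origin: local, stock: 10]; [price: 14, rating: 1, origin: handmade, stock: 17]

The distinguishing property — price ≤ 19 — holds for all the 'Accepted' cases and none of the 'Rejected' cases.
[price: 9, rating: 1, origin: local, stock: 18]: Accepted (price = 9).
[price: 11, rating: 5, origin: handmade, stock: 11]: Accepted (price = 11).
[price: 27, rating: 3, origin: local, stock: 17]: Rejected (price = 27).
[price: 29, rating: 3, origin: local, stock: 10]: Rejected (price = 29).
[price: 14, rating: 1, origin: handmade, stock: 17]: Accepted (price = 14).

Accepted, Accepted, Rejected, Rejected, Accepted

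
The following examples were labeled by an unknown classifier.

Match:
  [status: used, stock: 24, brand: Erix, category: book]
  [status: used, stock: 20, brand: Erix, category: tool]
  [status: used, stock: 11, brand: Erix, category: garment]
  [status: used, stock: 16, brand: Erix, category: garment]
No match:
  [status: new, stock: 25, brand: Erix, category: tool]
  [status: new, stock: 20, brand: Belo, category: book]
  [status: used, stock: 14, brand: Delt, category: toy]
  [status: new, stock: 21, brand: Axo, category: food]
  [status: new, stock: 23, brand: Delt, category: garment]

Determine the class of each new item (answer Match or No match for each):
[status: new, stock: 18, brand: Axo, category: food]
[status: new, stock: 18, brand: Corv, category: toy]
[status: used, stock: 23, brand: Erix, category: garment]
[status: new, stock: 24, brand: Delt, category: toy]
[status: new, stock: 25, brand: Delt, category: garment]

One predicate separates the groups cleanly: status is used AND brand is Erix.
[status: new, stock: 18, brand: Axo, category: food] — status is new, brand is Axo, hence No match.
[status: new, stock: 18, brand: Corv, category: toy] — status is new, brand is Corv, hence No match.
[status: used, stock: 23, brand: Erix, category: garment] — status is used, brand is Erix, hence Match.
[status: new, stock: 24, brand: Delt, category: toy] — status is new, brand is Delt, hence No match.
[status: new, stock: 25, brand: Delt, category: garment] — status is new, brand is Delt, hence No match.

No match, No match, Match, No match, No match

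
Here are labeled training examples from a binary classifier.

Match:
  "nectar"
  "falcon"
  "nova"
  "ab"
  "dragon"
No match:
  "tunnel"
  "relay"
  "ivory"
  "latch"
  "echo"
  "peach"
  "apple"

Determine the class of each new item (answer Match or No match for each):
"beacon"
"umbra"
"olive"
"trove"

Match, No match, No match, No match

The rule appears to be: even length AND contains 'a'.
Match: "beacon", since length 6, has 'a'.
No match: "umbra", since length 5, has 'a'.
No match: "olive", since length 5, no 'a'.
No match: "trove", since length 5, no 'a'.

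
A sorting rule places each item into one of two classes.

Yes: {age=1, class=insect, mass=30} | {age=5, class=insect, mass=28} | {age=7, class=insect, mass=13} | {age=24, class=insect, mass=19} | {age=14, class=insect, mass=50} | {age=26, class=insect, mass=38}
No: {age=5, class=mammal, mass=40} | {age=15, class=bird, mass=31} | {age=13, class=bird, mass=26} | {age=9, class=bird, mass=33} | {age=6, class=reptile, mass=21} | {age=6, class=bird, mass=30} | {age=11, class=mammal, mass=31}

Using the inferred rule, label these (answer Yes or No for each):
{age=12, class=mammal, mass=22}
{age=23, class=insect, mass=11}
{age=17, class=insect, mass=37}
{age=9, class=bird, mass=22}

No, Yes, Yes, No

The classifier is using: class is insect.
{age=12, class=mammal, mass=22}: class is mammal, lacks this property → No. {age=23, class=insect, mass=11}: class is insect, checks out → Yes. {age=17, class=insect, mass=37}: class is insect, checks out → Yes. {age=9, class=bird, mass=22}: class is bird, lacks this property → No.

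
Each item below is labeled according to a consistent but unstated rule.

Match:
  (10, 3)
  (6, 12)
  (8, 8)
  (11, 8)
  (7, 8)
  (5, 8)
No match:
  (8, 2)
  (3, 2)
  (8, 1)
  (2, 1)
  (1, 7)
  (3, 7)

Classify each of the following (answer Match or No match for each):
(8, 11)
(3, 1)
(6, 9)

The simplest hypothesis consistent with all the labels is: sum ≥ 13.
(8, 11) → 8+11 = 19 → Match. (3, 1) → 3+1 = 4 → No match. (6, 9) → 6+9 = 15 → Match.

Match, No match, Match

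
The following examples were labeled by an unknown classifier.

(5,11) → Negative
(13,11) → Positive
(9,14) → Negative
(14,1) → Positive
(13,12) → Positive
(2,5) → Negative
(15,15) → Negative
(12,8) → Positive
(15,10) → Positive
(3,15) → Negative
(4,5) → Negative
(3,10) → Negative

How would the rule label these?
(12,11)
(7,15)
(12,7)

Positive, Negative, Positive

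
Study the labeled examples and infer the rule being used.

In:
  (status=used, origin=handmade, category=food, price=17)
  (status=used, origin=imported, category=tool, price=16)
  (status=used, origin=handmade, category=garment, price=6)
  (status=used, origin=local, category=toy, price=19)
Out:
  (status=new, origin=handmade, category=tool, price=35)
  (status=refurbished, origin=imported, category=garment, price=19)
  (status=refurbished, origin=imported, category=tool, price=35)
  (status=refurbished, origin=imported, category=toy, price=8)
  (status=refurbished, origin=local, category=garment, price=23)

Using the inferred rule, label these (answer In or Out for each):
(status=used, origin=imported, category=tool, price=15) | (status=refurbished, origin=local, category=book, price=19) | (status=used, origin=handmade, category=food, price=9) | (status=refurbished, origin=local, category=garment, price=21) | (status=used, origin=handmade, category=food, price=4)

In, Out, In, Out, In

The rule appears to be: status is used.
(status=used, origin=imported, category=tool, price=15): status is used, meets the rule → In. (status=refurbished, origin=local, category=book, price=19): status is refurbished, lacks this property → Out. (status=used, origin=handmade, category=food, price=9): status is used, meets the rule → In. (status=refurbished, origin=local, category=garment, price=21): status is refurbished, lacks this property → Out. (status=used, origin=handmade, category=food, price=4): status is used, meets the rule → In.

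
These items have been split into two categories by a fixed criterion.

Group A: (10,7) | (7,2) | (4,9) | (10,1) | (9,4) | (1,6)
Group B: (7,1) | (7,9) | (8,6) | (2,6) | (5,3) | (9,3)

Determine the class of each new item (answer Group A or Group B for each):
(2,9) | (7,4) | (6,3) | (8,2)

Checking candidate rules against both groups, what survives is: sum is odd.
(2,9): 2+9 = 11 — satisfies this, so Group A.
(7,4): 7+4 = 11 — satisfies this, so Group A.
(6,3): 6+3 = 9 — satisfies this, so Group A.
(8,2): 8+2 = 10 — fails the rule, so Group B.

Group A, Group A, Group A, Group B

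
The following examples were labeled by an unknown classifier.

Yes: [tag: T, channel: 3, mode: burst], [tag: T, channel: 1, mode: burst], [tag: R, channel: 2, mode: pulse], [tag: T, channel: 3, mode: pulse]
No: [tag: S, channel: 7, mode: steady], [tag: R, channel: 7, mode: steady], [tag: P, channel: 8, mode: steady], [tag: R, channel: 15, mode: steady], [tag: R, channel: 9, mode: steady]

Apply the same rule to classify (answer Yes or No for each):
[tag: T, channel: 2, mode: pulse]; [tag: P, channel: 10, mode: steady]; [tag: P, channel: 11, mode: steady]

The simplest hypothesis consistent with all the labels is: channel ≤ 3.

Yes, No, No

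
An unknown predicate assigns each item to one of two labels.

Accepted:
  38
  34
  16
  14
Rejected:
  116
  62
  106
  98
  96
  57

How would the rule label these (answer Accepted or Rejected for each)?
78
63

The common property of the 'Accepted' items is: at most 38. No 'Rejected' item has it.
78 → 78 > 38 → Rejected. 63 → 63 > 38 → Rejected.

Rejected, Rejected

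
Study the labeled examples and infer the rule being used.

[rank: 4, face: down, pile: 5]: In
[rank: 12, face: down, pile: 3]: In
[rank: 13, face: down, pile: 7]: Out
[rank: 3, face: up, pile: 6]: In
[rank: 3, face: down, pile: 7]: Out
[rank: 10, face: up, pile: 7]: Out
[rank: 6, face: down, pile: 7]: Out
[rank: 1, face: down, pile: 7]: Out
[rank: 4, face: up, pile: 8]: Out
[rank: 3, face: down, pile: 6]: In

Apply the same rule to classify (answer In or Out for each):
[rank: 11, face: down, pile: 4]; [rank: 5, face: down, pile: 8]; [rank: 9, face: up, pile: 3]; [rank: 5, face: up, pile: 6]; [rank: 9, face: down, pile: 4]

The distinguishing property — pile ≤ 6 — holds for all the 'In' cases and none of the 'Out' cases.
[rank: 11, face: down, pile: 4]: In (pile = 4).
[rank: 5, face: down, pile: 8]: Out (pile = 8).
[rank: 9, face: up, pile: 3]: In (pile = 3).
[rank: 5, face: up, pile: 6]: In (pile = 6).
[rank: 9, face: down, pile: 4]: In (pile = 4).

In, Out, In, In, In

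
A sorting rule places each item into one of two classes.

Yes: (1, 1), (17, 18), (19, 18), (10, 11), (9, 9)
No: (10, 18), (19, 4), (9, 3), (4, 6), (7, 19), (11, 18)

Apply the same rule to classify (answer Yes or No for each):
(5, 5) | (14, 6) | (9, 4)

Yes, No, No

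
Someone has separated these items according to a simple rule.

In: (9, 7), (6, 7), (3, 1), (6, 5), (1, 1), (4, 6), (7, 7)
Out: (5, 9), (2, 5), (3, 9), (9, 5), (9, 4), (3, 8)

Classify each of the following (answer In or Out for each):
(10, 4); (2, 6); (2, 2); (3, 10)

Out, Out, In, Out

Every 'In' example satisfies: |first − second| ≤ 2. None of the 'Out' examples do.
(10, 4) → |10−4| = 6 → Out. (2, 6) → |2−6| = 4 → Out. (2, 2) → |2−2| = 0 → In. (3, 10) → |3−10| = 7 → Out.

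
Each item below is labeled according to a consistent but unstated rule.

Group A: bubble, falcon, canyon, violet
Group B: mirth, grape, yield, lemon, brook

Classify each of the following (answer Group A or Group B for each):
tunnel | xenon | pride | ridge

All 'Group A' examples share one property — even length — and every 'Group B' example lacks it.
tunnel → length 6 → Group A. xenon → length 5 → Group B. pride → length 5 → Group B. ridge → length 5 → Group B.

Group A, Group B, Group B, Group B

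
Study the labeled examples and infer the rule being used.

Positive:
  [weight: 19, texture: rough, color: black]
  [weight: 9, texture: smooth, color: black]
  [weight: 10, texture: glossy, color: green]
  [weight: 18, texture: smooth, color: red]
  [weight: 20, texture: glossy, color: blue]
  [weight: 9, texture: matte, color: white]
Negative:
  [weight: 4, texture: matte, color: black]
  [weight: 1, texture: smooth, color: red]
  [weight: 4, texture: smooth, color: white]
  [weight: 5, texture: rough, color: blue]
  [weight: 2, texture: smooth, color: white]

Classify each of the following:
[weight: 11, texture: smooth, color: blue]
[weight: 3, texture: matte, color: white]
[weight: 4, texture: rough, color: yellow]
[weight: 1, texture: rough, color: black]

Positive, Negative, Negative, Negative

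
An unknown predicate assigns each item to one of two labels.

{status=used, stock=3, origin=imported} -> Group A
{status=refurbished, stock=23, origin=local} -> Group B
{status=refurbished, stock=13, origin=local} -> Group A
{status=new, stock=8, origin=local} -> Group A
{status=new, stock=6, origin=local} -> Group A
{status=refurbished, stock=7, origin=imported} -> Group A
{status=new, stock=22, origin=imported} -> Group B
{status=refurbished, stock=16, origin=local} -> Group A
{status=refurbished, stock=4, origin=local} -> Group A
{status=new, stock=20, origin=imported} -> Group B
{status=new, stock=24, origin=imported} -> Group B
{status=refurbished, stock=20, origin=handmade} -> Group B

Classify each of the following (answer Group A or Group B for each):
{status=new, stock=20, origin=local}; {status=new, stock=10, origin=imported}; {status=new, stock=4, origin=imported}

Group B, Group A, Group A

All 'Group A' examples share one property — stock ≤ 16 — and every 'Group B' example lacks it.
{status=new, stock=20, origin=local}: stock = 20 — does not satisfy this, so Group B. {status=new, stock=10, origin=imported}: stock = 10 — passes, so Group A. {status=new, stock=4, origin=imported}: stock = 4 — passes, so Group A.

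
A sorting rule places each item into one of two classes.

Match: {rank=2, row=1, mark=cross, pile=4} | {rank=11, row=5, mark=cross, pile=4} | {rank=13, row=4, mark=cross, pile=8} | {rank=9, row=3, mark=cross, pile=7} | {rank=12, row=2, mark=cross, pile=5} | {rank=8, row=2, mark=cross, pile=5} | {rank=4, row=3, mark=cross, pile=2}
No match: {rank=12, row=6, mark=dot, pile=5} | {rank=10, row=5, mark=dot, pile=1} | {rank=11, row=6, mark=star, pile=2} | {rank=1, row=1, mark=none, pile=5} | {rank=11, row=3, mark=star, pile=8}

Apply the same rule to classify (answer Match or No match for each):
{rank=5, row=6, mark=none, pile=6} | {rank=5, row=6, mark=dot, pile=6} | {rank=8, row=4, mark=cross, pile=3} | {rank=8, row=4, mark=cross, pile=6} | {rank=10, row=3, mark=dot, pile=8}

All 'Match' examples share one property — mark is cross — and every 'No match' example lacks it.
{rank=5, row=6, mark=none, pile=6}: No match (mark is none). {rank=5, row=6, mark=dot, pile=6}: No match (mark is dot). {rank=8, row=4, mark=cross, pile=3}: Match (mark is cross). {rank=8, row=4, mark=cross, pile=6}: Match (mark is cross). {rank=10, row=3, mark=dot, pile=8}: No match (mark is dot).

No match, No match, Match, Match, No match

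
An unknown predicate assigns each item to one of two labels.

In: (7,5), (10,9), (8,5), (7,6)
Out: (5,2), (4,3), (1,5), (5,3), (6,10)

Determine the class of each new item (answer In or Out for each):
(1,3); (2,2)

Every 'In' example satisfies: first ≥ 7. None of the 'Out' examples do.
(1,3): first 1 — does not satisfy this, so Out.
(2,2): first 2 — does not satisfy this, so Out.

Out, Out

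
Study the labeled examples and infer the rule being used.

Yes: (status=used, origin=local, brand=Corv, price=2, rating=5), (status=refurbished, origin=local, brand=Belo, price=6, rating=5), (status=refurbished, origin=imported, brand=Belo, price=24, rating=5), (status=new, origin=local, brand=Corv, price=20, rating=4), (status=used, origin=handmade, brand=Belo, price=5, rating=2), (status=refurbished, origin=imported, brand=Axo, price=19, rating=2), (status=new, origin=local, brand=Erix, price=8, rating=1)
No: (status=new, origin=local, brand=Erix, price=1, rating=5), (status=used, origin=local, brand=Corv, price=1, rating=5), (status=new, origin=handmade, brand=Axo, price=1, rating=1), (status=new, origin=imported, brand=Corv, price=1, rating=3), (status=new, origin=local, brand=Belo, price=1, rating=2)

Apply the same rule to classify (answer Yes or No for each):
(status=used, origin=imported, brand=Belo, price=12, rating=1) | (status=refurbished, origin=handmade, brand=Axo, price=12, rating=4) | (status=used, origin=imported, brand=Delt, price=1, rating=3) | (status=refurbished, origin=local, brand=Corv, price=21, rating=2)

'Yes' ⟺ price ≥ 2.
(status=used, origin=imported, brand=Belo, price=12, rating=1): price = 12 — has this property, so Yes. (status=refurbished, origin=handmade, brand=Axo, price=12, rating=4): price = 12 — has this property, so Yes. (status=used, origin=imported, brand=Delt, price=1, rating=3): price = 1 — does not pass, so No. (status=refurbished, origin=local, brand=Corv, price=21, rating=2): price = 21 — has this property, so Yes.

Yes, Yes, No, Yes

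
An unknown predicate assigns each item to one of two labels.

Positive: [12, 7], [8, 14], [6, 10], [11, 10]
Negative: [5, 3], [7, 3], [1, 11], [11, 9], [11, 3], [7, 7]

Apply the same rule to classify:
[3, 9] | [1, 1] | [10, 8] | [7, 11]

Negative, Negative, Positive, Negative

All 'Positive' examples share one property — product is even — and every 'Negative' example lacks it.
[3, 9]: 3·9 = 27, doesn't qualify → Negative. [1, 1]: 1·1 = 1, doesn't qualify → Negative. [10, 8]: 10·8 = 80, matches → Positive. [7, 11]: 7·11 = 77, doesn't qualify → Negative.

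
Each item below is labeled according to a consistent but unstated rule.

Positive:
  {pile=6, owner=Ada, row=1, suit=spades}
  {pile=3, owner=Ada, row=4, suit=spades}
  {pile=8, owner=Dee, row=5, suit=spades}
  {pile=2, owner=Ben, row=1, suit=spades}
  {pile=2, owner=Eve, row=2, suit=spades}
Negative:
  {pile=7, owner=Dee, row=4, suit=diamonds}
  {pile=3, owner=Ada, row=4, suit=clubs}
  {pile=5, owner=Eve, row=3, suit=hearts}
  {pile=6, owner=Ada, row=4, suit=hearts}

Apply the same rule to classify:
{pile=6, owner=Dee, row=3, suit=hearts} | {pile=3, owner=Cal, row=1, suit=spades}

Negative, Positive

Checking candidate rules against both groups, what survives is: suit is spades.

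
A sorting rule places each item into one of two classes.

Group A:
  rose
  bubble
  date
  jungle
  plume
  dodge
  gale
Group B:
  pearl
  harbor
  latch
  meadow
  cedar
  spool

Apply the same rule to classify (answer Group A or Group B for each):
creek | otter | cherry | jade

A rule that fits every label: ends with 'e' — true of each 'Group A' example, false of each 'Group B' one.
creek → ends with 'k' → Group B. otter → ends with 'r' → Group B. cherry → ends with 'y' → Group B. jade → ends with 'e' → Group A.

Group B, Group B, Group B, Group A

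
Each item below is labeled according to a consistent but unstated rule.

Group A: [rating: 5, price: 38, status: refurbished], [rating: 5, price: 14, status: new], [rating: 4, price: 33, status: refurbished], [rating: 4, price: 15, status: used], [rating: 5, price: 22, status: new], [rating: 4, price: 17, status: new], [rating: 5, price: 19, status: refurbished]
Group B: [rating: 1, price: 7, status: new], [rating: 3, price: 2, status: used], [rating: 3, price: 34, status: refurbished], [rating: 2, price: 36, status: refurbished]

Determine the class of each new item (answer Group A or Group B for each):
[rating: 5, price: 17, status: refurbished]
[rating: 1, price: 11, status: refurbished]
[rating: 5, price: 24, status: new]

The pattern is that an item is 'Group A' exactly when: rating ≥ 4.
[rating: 5, price: 17, status: refurbished]: Group A (rating = 5). [rating: 1, price: 11, status: refurbished]: Group B (rating = 1). [rating: 5, price: 24, status: new]: Group A (rating = 5).

Group A, Group B, Group A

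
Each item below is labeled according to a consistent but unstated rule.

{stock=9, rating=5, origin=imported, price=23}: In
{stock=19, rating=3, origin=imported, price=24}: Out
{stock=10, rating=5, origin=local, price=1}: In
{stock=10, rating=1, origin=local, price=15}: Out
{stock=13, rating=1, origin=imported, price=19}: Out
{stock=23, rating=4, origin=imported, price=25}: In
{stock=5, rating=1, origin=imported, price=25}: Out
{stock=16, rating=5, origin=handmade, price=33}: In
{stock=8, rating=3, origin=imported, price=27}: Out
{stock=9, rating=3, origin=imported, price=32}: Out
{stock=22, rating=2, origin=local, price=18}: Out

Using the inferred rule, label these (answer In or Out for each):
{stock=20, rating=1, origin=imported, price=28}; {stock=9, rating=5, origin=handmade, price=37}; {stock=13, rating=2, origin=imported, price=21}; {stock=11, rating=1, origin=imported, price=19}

Out, In, Out, Out

The classifier is using: rating ≥ 4.
{stock=20, rating=1, origin=imported, price=28}: Out (rating = 1). {stock=9, rating=5, origin=handmade, price=37}: In (rating = 5). {stock=13, rating=2, origin=imported, price=21}: Out (rating = 2). {stock=11, rating=1, origin=imported, price=19}: Out (rating = 1).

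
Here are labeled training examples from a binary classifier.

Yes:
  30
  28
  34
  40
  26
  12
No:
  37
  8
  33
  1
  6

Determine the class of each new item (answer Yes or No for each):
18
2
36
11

Yes, No, Yes, No

The pattern is that an item is 'Yes' exactly when: even AND at least 12.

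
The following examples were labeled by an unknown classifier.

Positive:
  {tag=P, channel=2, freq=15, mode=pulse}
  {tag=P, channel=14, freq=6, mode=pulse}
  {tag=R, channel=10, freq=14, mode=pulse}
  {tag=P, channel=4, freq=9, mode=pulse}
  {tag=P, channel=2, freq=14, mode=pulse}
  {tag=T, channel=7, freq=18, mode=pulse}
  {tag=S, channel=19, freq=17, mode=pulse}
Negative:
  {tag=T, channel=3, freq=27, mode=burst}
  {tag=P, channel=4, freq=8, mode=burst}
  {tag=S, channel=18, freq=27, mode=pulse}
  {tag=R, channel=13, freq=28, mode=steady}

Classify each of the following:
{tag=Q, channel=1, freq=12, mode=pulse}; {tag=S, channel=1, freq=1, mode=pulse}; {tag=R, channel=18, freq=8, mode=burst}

The distinguishing property — mode is pulse AND freq ≤ 18 — holds for all the 'Positive' cases and none of the 'Negative' cases.

Positive, Positive, Negative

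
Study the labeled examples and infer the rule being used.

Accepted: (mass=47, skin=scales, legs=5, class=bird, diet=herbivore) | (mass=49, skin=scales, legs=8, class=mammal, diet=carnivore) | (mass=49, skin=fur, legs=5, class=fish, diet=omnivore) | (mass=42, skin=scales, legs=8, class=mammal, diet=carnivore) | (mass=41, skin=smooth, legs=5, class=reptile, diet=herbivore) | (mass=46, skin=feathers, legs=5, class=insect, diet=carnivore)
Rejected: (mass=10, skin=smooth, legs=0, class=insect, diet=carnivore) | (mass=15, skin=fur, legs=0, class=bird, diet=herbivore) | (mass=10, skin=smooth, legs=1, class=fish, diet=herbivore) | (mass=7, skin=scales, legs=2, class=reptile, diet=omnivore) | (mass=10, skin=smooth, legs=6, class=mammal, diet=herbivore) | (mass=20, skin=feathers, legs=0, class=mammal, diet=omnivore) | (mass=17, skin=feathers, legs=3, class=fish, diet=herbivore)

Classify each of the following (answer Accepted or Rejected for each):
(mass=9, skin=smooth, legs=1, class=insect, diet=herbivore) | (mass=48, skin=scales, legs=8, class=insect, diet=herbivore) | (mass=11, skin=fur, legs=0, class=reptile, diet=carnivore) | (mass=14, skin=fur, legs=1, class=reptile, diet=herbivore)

Rejected, Accepted, Rejected, Rejected

All 'Accepted' examples share one property — mass ≥ 41 — and every 'Rejected' example lacks it.
(mass=9, skin=smooth, legs=1, class=insect, diet=herbivore): Rejected (mass = 9).
(mass=48, skin=scales, legs=8, class=insect, diet=herbivore): Accepted (mass = 48).
(mass=11, skin=fur, legs=0, class=reptile, diet=carnivore): Rejected (mass = 11).
(mass=14, skin=fur, legs=1, class=reptile, diet=herbivore): Rejected (mass = 14).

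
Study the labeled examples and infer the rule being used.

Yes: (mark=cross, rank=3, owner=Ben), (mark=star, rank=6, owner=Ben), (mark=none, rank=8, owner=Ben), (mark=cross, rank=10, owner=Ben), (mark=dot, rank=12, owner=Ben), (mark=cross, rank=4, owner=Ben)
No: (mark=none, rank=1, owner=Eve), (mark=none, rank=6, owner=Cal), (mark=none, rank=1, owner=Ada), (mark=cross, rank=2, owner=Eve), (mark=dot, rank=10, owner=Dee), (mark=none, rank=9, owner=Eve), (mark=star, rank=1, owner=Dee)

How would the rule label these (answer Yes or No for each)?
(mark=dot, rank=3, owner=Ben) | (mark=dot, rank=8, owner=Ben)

The distinguishing property — owner is Ben — holds for all the 'Yes' cases and none of the 'No' cases.

Yes, Yes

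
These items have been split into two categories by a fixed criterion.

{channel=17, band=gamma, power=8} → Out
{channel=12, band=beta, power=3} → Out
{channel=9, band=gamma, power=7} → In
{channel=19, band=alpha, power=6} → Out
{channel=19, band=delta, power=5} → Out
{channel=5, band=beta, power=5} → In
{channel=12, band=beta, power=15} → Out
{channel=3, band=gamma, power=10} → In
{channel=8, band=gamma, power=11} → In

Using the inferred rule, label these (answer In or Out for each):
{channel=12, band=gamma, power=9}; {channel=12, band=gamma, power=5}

Out, Out

'In' ⟺ channel ≤ 9.
{channel=12, band=gamma, power=9}: Out (channel = 12). {channel=12, band=gamma, power=5}: Out (channel = 12).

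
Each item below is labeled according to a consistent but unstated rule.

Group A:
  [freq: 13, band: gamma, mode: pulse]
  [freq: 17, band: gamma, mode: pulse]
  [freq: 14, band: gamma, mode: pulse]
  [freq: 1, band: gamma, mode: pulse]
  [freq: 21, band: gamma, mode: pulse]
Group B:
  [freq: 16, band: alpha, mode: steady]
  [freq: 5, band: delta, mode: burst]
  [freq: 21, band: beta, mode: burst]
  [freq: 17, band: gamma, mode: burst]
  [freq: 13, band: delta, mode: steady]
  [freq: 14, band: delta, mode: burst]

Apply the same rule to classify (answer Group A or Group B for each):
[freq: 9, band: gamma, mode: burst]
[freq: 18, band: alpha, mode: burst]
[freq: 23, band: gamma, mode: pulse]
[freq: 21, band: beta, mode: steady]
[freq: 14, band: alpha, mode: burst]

Group B, Group B, Group A, Group B, Group B

The simplest hypothesis consistent with all the labels is: mode is pulse.
[freq: 9, band: gamma, mode: burst]: mode is burst — fails this test, so Group B. [freq: 18, band: alpha, mode: burst]: mode is burst — fails this test, so Group B. [freq: 23, band: gamma, mode: pulse]: mode is pulse — passes, so Group A. [freq: 21, band: beta, mode: steady]: mode is steady — fails this test, so Group B. [freq: 14, band: alpha, mode: burst]: mode is burst — fails this test, so Group B.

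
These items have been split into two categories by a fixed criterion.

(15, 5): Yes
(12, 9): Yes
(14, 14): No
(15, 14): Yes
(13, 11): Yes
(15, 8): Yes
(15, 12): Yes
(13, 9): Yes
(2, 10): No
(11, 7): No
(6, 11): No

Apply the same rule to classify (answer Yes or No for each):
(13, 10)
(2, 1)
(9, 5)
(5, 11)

Yes, No, No, No

The classifier is using: first > second AND sum ≥ 20.
(13, 10): 13 > 10, 13+10 = 23 — checks out, so Yes.
(2, 1): 2 > 1, 2+1 = 3 — fails this test, so No.
(9, 5): 9 > 5, 9+5 = 14 — fails this test, so No.
(5, 11): 5 < 11, 5+11 = 16 — fails this test, so No.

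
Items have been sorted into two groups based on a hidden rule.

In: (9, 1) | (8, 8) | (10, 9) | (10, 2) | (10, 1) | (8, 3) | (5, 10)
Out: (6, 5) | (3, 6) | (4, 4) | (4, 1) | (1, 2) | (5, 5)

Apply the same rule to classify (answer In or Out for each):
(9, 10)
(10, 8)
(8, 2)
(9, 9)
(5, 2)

In, In, In, In, Out

One predicate separates the groups cleanly: max ≥ 8.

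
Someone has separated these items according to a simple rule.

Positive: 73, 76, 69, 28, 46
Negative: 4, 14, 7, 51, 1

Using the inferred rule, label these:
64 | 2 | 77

The simplest hypothesis consistent with all the labels is: digit sum ≥ 8.
64 → digit sum 6+4 = 10 → Positive.
2 → digit sum 2 → Negative.
77 → digit sum 7+7 = 14 → Positive.

Positive, Negative, Positive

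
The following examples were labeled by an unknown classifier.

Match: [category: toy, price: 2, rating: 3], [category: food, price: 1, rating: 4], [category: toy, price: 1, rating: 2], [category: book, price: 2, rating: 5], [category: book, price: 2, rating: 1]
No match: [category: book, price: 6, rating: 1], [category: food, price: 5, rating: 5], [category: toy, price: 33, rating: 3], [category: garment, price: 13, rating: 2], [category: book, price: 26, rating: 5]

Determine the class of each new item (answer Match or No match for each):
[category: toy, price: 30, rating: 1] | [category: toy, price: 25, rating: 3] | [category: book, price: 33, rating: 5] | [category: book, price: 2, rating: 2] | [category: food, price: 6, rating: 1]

The simplest hypothesis consistent with all the labels is: price ≤ 2.
[category: toy, price: 30, rating: 1] — price = 30, hence No match. [category: toy, price: 25, rating: 3] — price = 25, hence No match. [category: book, price: 33, rating: 5] — price = 33, hence No match. [category: book, price: 2, rating: 2] — price = 2, hence Match. [category: food, price: 6, rating: 1] — price = 6, hence No match.

No match, No match, No match, Match, No match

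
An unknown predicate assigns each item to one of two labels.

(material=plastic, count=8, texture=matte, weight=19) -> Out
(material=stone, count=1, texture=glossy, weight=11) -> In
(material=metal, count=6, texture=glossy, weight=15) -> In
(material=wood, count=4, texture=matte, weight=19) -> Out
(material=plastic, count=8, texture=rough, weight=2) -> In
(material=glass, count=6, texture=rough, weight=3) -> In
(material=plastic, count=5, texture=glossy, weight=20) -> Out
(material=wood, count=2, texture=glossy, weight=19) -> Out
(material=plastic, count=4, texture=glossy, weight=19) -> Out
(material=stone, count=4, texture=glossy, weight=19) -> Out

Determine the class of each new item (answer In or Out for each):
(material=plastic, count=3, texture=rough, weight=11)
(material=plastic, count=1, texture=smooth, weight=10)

The pattern is that an item is 'In' exactly when: weight ≤ 15.
(material=plastic, count=3, texture=rough, weight=11): weight = 11, qualifies → In.
(material=plastic, count=1, texture=smooth, weight=10): weight = 10, qualifies → In.

In, In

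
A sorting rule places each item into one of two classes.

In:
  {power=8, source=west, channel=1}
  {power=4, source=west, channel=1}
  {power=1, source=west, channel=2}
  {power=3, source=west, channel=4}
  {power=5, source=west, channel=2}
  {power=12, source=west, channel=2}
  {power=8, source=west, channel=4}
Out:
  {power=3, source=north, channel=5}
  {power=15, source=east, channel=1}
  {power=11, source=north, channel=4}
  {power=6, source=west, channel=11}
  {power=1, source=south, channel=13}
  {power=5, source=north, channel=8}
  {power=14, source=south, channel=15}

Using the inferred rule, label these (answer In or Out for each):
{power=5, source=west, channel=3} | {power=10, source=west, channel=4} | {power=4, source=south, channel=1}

In, In, Out

Every 'In' example satisfies: source is west AND channel ≤ 4. None of the 'Out' examples do.
{power=5, source=west, channel=3}: source is west, channel = 3 — fits, so In. {power=10, source=west, channel=4}: source is west, channel = 4 — fits, so In. {power=4, source=south, channel=1}: source is south, channel = 1 — does not fit, so Out.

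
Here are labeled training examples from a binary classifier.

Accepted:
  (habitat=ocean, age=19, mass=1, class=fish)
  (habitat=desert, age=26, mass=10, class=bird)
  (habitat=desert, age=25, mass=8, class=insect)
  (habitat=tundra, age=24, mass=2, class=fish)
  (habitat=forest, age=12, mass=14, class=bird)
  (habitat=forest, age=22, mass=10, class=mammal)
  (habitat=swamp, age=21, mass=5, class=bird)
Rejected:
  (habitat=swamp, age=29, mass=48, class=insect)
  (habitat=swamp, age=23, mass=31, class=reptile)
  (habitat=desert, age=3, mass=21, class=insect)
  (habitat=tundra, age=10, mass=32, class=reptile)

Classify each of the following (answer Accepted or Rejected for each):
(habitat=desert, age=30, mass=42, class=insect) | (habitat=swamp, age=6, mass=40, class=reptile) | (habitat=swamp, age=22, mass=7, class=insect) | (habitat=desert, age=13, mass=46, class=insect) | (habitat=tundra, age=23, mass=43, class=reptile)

The distinguishing property — mass ≤ 14 — holds for all the 'Accepted' cases and none of the 'Rejected' cases.
Rejected: (habitat=desert, age=30, mass=42, class=insect), since mass = 42.
Rejected: (habitat=swamp, age=6, mass=40, class=reptile), since mass = 40.
Accepted: (habitat=swamp, age=22, mass=7, class=insect), since mass = 7.
Rejected: (habitat=desert, age=13, mass=46, class=insect), since mass = 46.
Rejected: (habitat=tundra, age=23, mass=43, class=reptile), since mass = 43.

Rejected, Rejected, Accepted, Rejected, Rejected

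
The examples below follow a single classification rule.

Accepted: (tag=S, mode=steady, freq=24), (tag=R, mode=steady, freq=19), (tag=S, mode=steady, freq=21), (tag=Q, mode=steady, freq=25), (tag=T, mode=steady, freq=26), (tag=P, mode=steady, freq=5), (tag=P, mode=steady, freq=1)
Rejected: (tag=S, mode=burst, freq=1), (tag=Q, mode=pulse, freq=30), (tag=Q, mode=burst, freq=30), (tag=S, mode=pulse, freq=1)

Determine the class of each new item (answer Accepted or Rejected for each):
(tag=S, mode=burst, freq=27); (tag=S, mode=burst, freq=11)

Rejected, Rejected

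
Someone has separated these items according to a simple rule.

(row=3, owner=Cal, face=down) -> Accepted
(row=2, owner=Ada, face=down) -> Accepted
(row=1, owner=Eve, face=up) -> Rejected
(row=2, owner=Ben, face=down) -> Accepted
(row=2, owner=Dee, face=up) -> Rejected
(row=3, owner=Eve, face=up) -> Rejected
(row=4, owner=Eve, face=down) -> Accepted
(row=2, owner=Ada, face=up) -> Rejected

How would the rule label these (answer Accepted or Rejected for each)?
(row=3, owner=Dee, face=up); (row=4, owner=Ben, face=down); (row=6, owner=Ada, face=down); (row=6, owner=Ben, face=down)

The pattern is that an item is 'Accepted' exactly when: face is down.
(row=3, owner=Dee, face=up) → face is up → Rejected. (row=4, owner=Ben, face=down) → face is down → Accepted. (row=6, owner=Ada, face=down) → face is down → Accepted. (row=6, owner=Ben, face=down) → face is down → Accepted.

Rejected, Accepted, Accepted, Accepted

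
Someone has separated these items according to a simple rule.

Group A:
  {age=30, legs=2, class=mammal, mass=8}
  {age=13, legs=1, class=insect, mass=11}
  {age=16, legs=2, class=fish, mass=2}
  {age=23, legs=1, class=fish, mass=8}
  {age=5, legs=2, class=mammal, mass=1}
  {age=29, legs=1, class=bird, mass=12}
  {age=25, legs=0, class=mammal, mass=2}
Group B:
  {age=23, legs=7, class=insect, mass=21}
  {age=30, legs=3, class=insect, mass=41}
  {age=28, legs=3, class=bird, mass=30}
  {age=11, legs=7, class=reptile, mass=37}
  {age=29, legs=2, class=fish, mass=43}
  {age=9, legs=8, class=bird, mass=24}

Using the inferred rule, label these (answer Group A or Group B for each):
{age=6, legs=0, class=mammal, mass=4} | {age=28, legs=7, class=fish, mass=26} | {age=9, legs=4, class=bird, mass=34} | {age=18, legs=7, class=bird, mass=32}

Group A, Group B, Group B, Group B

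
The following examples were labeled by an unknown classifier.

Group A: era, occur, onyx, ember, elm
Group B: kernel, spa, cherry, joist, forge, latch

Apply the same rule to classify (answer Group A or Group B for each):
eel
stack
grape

Group A, Group B, Group B

Every 'Group A' example satisfies: starts with a vowel. None of the 'Group B' examples do.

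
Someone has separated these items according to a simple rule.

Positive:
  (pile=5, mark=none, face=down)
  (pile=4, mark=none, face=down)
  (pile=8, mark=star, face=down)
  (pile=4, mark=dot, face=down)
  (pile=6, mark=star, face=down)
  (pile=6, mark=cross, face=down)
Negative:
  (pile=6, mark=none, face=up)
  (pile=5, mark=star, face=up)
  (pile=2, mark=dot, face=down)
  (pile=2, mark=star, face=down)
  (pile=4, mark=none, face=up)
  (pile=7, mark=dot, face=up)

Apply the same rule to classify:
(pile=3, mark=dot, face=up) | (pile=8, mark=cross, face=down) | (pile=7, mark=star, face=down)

A rule that fits every label: face is down AND pile ≥ 4 — true of each 'Positive' example, false of each 'Negative' one.
(pile=3, mark=dot, face=up) → face is up, pile = 3 → Negative. (pile=8, mark=cross, face=down) → face is down, pile = 8 → Positive. (pile=7, mark=star, face=down) → face is down, pile = 7 → Positive.

Negative, Positive, Positive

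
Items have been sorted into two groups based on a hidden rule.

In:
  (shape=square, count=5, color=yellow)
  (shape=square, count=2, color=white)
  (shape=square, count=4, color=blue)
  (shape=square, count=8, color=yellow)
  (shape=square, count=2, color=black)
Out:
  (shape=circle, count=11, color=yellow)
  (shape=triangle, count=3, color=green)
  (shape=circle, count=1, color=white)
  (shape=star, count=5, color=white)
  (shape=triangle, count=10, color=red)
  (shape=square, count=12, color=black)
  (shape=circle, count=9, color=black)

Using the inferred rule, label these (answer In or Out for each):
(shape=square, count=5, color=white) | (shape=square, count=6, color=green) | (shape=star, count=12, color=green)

All 'In' examples share one property — shape is square AND count ≤ 8 — and every 'Out' example lacks it.
(shape=square, count=5, color=white): shape is square, count = 5, matches → In.
(shape=square, count=6, color=green): shape is square, count = 6, matches → In.
(shape=star, count=12, color=green): shape is star, count = 12, fails this test → Out.

In, In, Out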